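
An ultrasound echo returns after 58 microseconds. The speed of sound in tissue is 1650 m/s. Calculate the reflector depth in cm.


depth = c * t / 2
t = 58 us = 5.8000e-05 s
depth = 1650 * 5.8000e-05 / 2
depth = 0.04785 m = 4.785 cm


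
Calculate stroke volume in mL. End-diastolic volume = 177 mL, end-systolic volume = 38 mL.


SV = EDV - ESV
SV = 177 - 38
SV = 139 mL


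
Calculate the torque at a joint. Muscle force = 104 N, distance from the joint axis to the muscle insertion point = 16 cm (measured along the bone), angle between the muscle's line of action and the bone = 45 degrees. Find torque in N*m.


Torque = F * d * sin(theta)   (moment arm = d*sin(theta))
d = 16 cm = 0.16 m
Torque = 104 * 0.16 * sin(45)
Torque = 11.77 N*m


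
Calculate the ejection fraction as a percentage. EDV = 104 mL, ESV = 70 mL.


SV = EDV - ESV = 104 - 70 = 34 mL
EF = SV/EDV * 100 = 34/104 * 100
EF = 32.69%


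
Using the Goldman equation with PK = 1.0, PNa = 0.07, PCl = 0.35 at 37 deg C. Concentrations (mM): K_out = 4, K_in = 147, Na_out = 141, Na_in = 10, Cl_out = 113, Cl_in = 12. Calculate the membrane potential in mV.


Vm = (RT/F)*ln((PK*Ko + PNa*Nao + PCl*Cli)/(PK*Ki + PNa*Nai + PCl*Clo))
Numer = 18.07, Denom = 187.25
Vm = -62.49 mV


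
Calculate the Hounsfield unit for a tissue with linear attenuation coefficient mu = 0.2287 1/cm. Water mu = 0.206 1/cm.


HU = ((mu_tissue - mu_water) / mu_water) * 1000
HU = ((0.2287 - 0.206) / 0.206) * 1000
HU = 110.2


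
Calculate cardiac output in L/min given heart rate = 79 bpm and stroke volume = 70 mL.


CO = HR * SV
CO = 79 * 70 / 1000
CO = 5.53 L/min


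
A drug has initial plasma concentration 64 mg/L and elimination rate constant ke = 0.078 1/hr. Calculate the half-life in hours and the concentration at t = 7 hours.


t_half = ln(2) / ke = 0.693147 / 0.078 = 8.886 hr
C(t) = C0 * exp(-ke*t) = 64 * exp(-0.078*7)
C(7) = 37.07 mg/L


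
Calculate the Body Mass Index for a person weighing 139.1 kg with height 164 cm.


BMI = weight / height^2
height = 164 cm = 1.64 m
BMI = 139.1 / 1.64^2
BMI = 51.72 kg/m^2


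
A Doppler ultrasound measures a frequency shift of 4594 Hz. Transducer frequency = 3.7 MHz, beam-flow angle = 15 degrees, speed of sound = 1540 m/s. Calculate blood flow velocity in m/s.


v = fd * c / (2 * f0 * cos(theta))
v = 4594 * 1540 / (2 * 3.7000e+06 * cos(15))
v = 0.9898 m/s


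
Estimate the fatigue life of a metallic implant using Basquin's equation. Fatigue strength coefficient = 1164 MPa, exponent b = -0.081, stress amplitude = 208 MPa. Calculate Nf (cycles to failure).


sigma_a = sigma_f' * (2Nf)^b
2Nf = (sigma_a/sigma_f')^(1/b)
2Nf = (208/1164)^(1/-0.081)
2Nf = 1.7108246e+09
Nf = 8.5541e+08


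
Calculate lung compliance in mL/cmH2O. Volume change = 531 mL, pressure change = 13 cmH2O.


C = dV / dP
C = 531 / 13
C = 40.85 mL/cmH2O


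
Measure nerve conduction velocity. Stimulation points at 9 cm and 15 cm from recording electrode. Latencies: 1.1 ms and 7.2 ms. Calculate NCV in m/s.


Distance = (15 - 9) / 100 = 0.06 m
dt = (7.2 - 1.1) / 1000 = 0.0061 s
NCV = dist / dt = 9.836 m/s


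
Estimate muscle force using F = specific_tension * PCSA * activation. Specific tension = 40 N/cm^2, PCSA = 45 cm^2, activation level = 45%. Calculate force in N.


F = sigma * PCSA * activation
F = 40 * 45 * 0.45
F = 810 N


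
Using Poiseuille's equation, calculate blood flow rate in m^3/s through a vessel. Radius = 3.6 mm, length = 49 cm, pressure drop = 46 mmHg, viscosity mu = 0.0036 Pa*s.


Q = pi*r^4*dP / (8*mu*L)
r = 0.0036 m, L = 0.49 m
dP = 46 mmHg = 6132.812 Pa
Q = 2.2931e-04 m^3/s


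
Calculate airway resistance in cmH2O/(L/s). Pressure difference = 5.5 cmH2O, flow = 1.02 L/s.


R = dP / flow
R = 5.5 / 1.02
R = 5.392 cmH2O/(L/s)


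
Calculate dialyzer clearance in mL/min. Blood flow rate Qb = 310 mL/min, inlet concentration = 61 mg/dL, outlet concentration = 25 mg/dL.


K = Qb * (Cb_in - Cb_out) / Cb_in
K = 310 * (61 - 25) / 61
K = 183 mL/min


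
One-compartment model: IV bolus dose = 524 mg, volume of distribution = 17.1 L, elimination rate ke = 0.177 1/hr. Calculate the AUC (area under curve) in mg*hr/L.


C0 = Dose/Vd = 524/17.1 = 30.6433 mg/L
AUC = C0/ke = 30.6433/0.177
AUC = 173.1 mg*hr/L


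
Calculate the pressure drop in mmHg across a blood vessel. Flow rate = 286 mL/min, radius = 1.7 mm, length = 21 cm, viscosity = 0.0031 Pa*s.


dP = 8*mu*L*Q / (pi*r^4)
Q = 286 mL/min = 4.76667e-06 m^3/s
dP = 946.108 Pa = 946.108 / 133.322 mmHg = 7.096 mmHg


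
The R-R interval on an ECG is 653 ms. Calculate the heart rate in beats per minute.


HR = 60 / RR_interval(s)
RR = 653 ms = 0.653 s
HR = 60 / 0.653 = 91.88 bpm


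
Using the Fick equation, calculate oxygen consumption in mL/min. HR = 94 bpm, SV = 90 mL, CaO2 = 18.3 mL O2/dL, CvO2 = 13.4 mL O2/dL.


CO = HR*SV = 94*90/1000 = 8.46 L/min
a-v O2 diff = 18.3 - 13.4 = 4.9 mL/dL
VO2 = CO * (CaO2-CvO2) * 10 dL/L
VO2 = 8.46 * 4.9 * 10
VO2 = 414.5 mL/min


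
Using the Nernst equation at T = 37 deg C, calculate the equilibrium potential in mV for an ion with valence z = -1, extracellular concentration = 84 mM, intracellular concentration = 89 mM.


E = (RT/(zF)) * ln(C_out/C_in)
T = 37 + 273.15 = 310.15 K
E = (8.314 * 310.15 / (-1 * 96485)) * ln(84/89)
E = 1.545 mV


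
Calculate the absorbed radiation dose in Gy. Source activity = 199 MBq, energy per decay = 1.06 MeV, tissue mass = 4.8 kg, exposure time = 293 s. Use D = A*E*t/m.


A = 199 MBq = 1.9900e+08 Bq
E = 1.06 MeV = 1.69812e-13 J
D = A*E*t/m = 1.9900e+08*1.69812e-13*293/4.8
D = 0.002063 Gy


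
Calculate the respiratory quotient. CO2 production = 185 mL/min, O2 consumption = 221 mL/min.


RQ = VCO2 / VO2
RQ = 185 / 221
RQ = 0.8371


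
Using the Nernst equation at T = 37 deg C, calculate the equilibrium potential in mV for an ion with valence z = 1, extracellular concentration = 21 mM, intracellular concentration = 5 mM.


E = (RT/(zF)) * ln(C_out/C_in)
T = 37 + 273.15 = 310.15 K
E = (8.314 * 310.15 / (1 * 96485)) * ln(21/5)
E = 38.35 mV


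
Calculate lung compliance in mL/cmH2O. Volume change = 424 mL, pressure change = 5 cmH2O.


C = dV / dP
C = 424 / 5
C = 84.8 mL/cmH2O


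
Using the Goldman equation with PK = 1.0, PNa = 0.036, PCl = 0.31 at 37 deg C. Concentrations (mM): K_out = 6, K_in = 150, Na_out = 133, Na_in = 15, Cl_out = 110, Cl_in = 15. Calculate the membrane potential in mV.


Vm = (RT/F)*ln((PK*Ko + PNa*Nao + PCl*Cli)/(PK*Ki + PNa*Nai + PCl*Clo))
Numer = 15.438, Denom = 184.64
Vm = -66.32 mV


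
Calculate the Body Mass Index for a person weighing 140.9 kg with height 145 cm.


BMI = weight / height^2
height = 145 cm = 1.45 m
BMI = 140.9 / 1.45^2
BMI = 67.02 kg/m^2


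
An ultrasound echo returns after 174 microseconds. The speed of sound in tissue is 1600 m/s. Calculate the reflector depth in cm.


depth = c * t / 2
t = 174 us = 1.7400e-04 s
depth = 1600 * 1.7400e-04 / 2
depth = 0.1392 m = 13.92 cm


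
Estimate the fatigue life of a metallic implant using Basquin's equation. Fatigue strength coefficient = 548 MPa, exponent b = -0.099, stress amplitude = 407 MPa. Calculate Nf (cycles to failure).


sigma_a = sigma_f' * (2Nf)^b
2Nf = (sigma_a/sigma_f')^(1/b)
2Nf = (407/548)^(1/-0.099)
2Nf = 20.179509
Nf = 10.09


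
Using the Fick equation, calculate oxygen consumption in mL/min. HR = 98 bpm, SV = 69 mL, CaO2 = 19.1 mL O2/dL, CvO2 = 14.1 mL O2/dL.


CO = HR*SV = 98*69/1000 = 6.762 L/min
a-v O2 diff = 19.1 - 14.1 = 5 mL/dL
VO2 = CO * (CaO2-CvO2) * 10 dL/L
VO2 = 6.762 * 5 * 10
VO2 = 338.1 mL/min


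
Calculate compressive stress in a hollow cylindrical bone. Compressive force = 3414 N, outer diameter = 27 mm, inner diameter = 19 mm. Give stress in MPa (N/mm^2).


A = pi*(r_o^2 - r_i^2)
r_o = 13.5 mm, r_i = 9.5 mm
A = 289.027 mm^2
sigma = F/A = 3414 / 289.027
sigma = 11.81 MPa


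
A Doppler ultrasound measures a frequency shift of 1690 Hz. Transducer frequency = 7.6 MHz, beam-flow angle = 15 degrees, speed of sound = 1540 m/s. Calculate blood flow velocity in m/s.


v = fd * c / (2 * f0 * cos(theta))
v = 1690 * 1540 / (2 * 7.6000e+06 * cos(15))
v = 0.1773 m/s


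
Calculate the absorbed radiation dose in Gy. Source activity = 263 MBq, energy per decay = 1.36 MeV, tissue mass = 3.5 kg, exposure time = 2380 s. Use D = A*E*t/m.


A = 263 MBq = 2.6300e+08 Bq
E = 1.36 MeV = 2.17872e-13 J
D = A*E*t/m = 2.6300e+08*2.17872e-13*2380/3.5
D = 0.03896 Gy


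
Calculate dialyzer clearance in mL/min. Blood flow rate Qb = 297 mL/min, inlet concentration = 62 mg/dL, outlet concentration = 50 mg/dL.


K = Qb * (Cb_in - Cb_out) / Cb_in
K = 297 * (62 - 50) / 62
K = 57.48 mL/min


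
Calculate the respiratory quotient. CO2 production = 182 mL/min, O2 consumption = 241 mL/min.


RQ = VCO2 / VO2
RQ = 182 / 241
RQ = 0.7552


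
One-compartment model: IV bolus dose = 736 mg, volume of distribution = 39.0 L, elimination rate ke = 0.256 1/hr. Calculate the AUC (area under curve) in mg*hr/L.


C0 = Dose/Vd = 736/39.0 = 18.8718 mg/L
AUC = C0/ke = 18.8718/0.256
AUC = 73.72 mg*hr/L


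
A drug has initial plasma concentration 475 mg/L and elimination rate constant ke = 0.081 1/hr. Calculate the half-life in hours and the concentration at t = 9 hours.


t_half = ln(2) / ke = 0.693147 / 0.081 = 8.557 hr
C(t) = C0 * exp(-ke*t) = 475 * exp(-0.081*9)
C(9) = 229.1 mg/L


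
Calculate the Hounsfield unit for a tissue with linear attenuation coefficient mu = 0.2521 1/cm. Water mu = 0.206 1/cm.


HU = ((mu_tissue - mu_water) / mu_water) * 1000
HU = ((0.2521 - 0.206) / 0.206) * 1000
HU = 223.8


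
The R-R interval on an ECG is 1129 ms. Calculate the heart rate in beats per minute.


HR = 60 / RR_interval(s)
RR = 1129 ms = 1.129 s
HR = 60 / 1.129 = 53.14 bpm


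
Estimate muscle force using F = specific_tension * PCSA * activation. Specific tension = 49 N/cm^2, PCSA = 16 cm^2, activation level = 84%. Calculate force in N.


F = sigma * PCSA * activation
F = 49 * 16 * 0.84
F = 658.6 N


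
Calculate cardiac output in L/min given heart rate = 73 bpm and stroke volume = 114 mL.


CO = HR * SV
CO = 73 * 114 / 1000
CO = 8.322 L/min


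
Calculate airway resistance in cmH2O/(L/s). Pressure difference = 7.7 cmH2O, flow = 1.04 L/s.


R = dP / flow
R = 7.7 / 1.04
R = 7.404 cmH2O/(L/s)


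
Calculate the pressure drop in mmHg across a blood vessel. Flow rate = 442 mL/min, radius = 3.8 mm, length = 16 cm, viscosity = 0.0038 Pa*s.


dP = 8*mu*L*Q / (pi*r^4)
Q = 442 mL/min = 7.36667e-06 m^3/s
dP = 54.6991 Pa = 54.6991 / 133.322 mmHg = 0.4103 mmHg


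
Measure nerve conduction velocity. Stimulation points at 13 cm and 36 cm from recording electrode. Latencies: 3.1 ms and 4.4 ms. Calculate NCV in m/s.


Distance = (36 - 13) / 100 = 0.23 m
dt = (4.4 - 3.1) / 1000 = 0.0013 s
NCV = dist / dt = 176.9 m/s


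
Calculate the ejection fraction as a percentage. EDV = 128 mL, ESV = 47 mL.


SV = EDV - ESV = 128 - 47 = 81 mL
EF = SV/EDV * 100 = 81/128 * 100
EF = 63.28%


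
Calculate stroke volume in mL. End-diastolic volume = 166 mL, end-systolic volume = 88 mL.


SV = EDV - ESV
SV = 166 - 88
SV = 78 mL


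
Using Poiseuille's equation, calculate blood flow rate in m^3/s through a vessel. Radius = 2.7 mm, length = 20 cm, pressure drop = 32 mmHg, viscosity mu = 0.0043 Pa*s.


Q = pi*r^4*dP / (8*mu*L)
r = 0.0027 m, L = 0.2 m
dP = 32 mmHg = 4266.304 Pa
Q = 1.0353e-04 m^3/s


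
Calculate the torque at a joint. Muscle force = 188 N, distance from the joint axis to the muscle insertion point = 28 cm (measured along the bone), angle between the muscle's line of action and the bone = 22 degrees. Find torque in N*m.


Torque = F * d * sin(theta)   (moment arm = d*sin(theta))
d = 28 cm = 0.28 m
Torque = 188 * 0.28 * sin(22)
Torque = 19.72 N*m


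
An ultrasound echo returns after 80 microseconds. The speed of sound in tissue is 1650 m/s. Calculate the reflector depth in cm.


depth = c * t / 2
t = 80 us = 8.0000e-05 s
depth = 1650 * 8.0000e-05 / 2
depth = 0.066 m = 6.6 cm


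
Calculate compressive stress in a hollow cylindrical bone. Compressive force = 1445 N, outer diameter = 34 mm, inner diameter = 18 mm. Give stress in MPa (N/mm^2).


A = pi*(r_o^2 - r_i^2)
r_o = 17 mm, r_i = 9 mm
A = 653.451 mm^2
sigma = F/A = 1445 / 653.451
sigma = 2.211 MPa


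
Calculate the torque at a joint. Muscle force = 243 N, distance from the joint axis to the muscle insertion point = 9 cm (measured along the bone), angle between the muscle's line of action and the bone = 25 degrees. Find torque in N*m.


Torque = F * d * sin(theta)   (moment arm = d*sin(theta))
d = 9 cm = 0.09 m
Torque = 243 * 0.09 * sin(25)
Torque = 9.243 N*m


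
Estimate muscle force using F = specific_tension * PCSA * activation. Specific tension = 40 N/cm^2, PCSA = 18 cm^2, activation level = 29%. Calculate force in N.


F = sigma * PCSA * activation
F = 40 * 18 * 0.29
F = 208.8 N


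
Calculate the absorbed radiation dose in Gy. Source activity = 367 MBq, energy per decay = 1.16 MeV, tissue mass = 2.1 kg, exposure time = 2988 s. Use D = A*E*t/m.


A = 367 MBq = 3.6700e+08 Bq
E = 1.16 MeV = 1.85832e-13 J
D = A*E*t/m = 3.6700e+08*1.85832e-13*2988/2.1
D = 0.09704 Gy


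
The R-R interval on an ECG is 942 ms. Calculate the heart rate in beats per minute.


HR = 60 / RR_interval(s)
RR = 942 ms = 0.942 s
HR = 60 / 0.942 = 63.69 bpm


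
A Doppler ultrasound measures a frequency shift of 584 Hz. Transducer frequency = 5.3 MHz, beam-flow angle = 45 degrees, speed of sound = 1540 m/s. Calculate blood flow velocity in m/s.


v = fd * c / (2 * f0 * cos(theta))
v = 584 * 1540 / (2 * 5.3000e+06 * cos(45))
v = 0.12 m/s


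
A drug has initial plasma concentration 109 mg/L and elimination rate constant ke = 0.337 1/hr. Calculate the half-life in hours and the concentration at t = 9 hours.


t_half = ln(2) / ke = 0.693147 / 0.337 = 2.057 hr
C(t) = C0 * exp(-ke*t) = 109 * exp(-0.337*9)
C(9) = 5.251 mg/L


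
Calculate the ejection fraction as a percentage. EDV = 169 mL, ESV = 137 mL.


SV = EDV - ESV = 169 - 137 = 32 mL
EF = SV/EDV * 100 = 32/169 * 100
EF = 18.93%


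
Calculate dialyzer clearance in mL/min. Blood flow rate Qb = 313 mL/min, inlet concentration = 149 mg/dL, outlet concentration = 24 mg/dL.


K = Qb * (Cb_in - Cb_out) / Cb_in
K = 313 * (149 - 24) / 149
K = 262.6 mL/min


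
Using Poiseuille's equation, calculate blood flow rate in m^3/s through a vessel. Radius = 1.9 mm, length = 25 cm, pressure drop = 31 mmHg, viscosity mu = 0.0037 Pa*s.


Q = pi*r^4*dP / (8*mu*L)
r = 0.0019 m, L = 0.25 m
dP = 31 mmHg = 4132.982 Pa
Q = 2.2866e-05 m^3/s


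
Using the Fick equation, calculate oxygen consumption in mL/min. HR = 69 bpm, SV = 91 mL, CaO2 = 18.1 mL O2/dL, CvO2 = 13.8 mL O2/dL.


CO = HR*SV = 69*91/1000 = 6.279 L/min
a-v O2 diff = 18.1 - 13.8 = 4.3 mL/dL
VO2 = CO * (CaO2-CvO2) * 10 dL/L
VO2 = 6.279 * 4.3 * 10
VO2 = 270 mL/min


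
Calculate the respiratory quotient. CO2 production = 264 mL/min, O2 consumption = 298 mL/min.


RQ = VCO2 / VO2
RQ = 264 / 298
RQ = 0.8859


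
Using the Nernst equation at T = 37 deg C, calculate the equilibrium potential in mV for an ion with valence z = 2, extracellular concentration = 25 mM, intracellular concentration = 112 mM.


E = (RT/(zF)) * ln(C_out/C_in)
T = 37 + 273.15 = 310.15 K
E = (8.314 * 310.15 / (2 * 96485)) * ln(25/112)
E = -20.04 mV


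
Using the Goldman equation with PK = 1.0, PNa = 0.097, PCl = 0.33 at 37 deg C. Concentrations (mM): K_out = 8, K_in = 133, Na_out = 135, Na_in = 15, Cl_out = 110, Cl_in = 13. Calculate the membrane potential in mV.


Vm = (RT/F)*ln((PK*Ko + PNa*Nao + PCl*Cli)/(PK*Ki + PNa*Nai + PCl*Clo))
Numer = 25.385, Denom = 170.755
Vm = -50.94 mV


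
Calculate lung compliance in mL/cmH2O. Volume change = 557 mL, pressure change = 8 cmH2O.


C = dV / dP
C = 557 / 8
C = 69.62 mL/cmH2O


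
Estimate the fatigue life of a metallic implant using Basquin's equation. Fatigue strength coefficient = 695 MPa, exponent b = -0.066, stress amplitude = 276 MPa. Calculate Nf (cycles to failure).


sigma_a = sigma_f' * (2Nf)^b
2Nf = (sigma_a/sigma_f')^(1/b)
2Nf = (276/695)^(1/-0.066)
2Nf = 1193726.6
Nf = 5.969e+05


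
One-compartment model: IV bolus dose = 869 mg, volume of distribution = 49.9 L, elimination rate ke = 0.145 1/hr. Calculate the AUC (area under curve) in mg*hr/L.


C0 = Dose/Vd = 869/49.9 = 17.4148 mg/L
AUC = C0/ke = 17.4148/0.145
AUC = 120.1 mg*hr/L


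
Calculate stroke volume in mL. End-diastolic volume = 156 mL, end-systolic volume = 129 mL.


SV = EDV - ESV
SV = 156 - 129
SV = 27 mL


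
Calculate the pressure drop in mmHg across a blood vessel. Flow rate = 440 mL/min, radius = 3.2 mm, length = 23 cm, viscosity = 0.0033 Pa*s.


dP = 8*mu*L*Q / (pi*r^4)
Q = 440 mL/min = 7.33333e-06 m^3/s
dP = 135.171 Pa = 135.171 / 133.322 mmHg = 1.014 mmHg


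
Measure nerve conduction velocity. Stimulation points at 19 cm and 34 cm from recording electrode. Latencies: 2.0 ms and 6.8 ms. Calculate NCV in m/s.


Distance = (34 - 19) / 100 = 0.15 m
dt = (6.8 - 2.0) / 1000 = 0.0048 s
NCV = dist / dt = 31.25 m/s


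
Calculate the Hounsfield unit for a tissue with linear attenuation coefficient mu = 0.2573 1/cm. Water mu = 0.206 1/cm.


HU = ((mu_tissue - mu_water) / mu_water) * 1000
HU = ((0.2573 - 0.206) / 0.206) * 1000
HU = 249


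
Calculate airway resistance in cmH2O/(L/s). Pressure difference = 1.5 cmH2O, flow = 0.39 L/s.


R = dP / flow
R = 1.5 / 0.39
R = 3.846 cmH2O/(L/s)


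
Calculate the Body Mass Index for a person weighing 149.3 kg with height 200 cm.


BMI = weight / height^2
height = 200 cm = 2 m
BMI = 149.3 / 2^2
BMI = 37.33 kg/m^2


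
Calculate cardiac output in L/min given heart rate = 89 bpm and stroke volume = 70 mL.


CO = HR * SV
CO = 89 * 70 / 1000
CO = 6.23 L/min


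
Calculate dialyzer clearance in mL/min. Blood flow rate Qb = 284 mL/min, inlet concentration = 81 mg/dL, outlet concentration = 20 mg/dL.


K = Qb * (Cb_in - Cb_out) / Cb_in
K = 284 * (81 - 20) / 81
K = 213.9 mL/min


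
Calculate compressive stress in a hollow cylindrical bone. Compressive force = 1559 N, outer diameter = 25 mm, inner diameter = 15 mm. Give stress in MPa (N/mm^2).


A = pi*(r_o^2 - r_i^2)
r_o = 12.5 mm, r_i = 7.5 mm
A = 314.159 mm^2
sigma = F/A = 1559 / 314.159
sigma = 4.962 MPa


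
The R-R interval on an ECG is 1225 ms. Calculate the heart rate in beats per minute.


HR = 60 / RR_interval(s)
RR = 1225 ms = 1.225 s
HR = 60 / 1.225 = 48.98 bpm


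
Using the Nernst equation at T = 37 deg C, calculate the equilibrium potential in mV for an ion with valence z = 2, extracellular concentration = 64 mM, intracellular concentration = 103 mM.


E = (RT/(zF)) * ln(C_out/C_in)
T = 37 + 273.15 = 310.15 K
E = (8.314 * 310.15 / (2 * 96485)) * ln(64/103)
E = -6.359 mV


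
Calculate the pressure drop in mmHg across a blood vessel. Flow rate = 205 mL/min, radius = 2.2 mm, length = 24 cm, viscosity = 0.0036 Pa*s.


dP = 8*mu*L*Q / (pi*r^4)
Q = 205 mL/min = 3.41667e-06 m^3/s
dP = 320.897 Pa = 320.897 / 133.322 mmHg = 2.407 mmHg


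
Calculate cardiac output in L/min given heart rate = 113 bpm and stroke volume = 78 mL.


CO = HR * SV
CO = 113 * 78 / 1000
CO = 8.814 L/min


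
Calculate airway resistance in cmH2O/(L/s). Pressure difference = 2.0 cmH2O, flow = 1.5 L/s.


R = dP / flow
R = 2.0 / 1.5
R = 1.333 cmH2O/(L/s)


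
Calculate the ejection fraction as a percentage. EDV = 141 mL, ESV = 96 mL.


SV = EDV - ESV = 141 - 96 = 45 mL
EF = SV/EDV * 100 = 45/141 * 100
EF = 31.91%


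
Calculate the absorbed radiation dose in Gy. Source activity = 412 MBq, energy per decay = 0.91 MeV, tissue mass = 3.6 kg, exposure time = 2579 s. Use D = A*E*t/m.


A = 412 MBq = 4.1200e+08 Bq
E = 0.91 MeV = 1.45782e-13 J
D = A*E*t/m = 4.1200e+08*1.45782e-13*2579/3.6
D = 0.04303 Gy


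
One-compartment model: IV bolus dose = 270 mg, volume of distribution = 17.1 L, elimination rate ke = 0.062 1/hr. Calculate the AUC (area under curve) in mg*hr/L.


C0 = Dose/Vd = 270/17.1 = 15.7895 mg/L
AUC = C0/ke = 15.7895/0.062
AUC = 254.7 mg*hr/L


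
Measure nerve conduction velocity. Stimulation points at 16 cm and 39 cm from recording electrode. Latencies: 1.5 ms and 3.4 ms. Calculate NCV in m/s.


Distance = (39 - 16) / 100 = 0.23 m
dt = (3.4 - 1.5) / 1000 = 0.0019 s
NCV = dist / dt = 121.1 m/s


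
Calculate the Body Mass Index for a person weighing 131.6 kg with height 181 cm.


BMI = weight / height^2
height = 181 cm = 1.81 m
BMI = 131.6 / 1.81^2
BMI = 40.17 kg/m^2


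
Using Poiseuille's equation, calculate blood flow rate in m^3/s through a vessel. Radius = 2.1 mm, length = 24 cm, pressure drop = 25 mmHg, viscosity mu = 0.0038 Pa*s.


Q = pi*r^4*dP / (8*mu*L)
r = 0.0021 m, L = 0.24 m
dP = 25 mmHg = 3333.05 Pa
Q = 2.7912e-05 m^3/s


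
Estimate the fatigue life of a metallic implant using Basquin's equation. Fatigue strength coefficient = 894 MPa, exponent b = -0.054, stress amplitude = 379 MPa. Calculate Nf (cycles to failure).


sigma_a = sigma_f' * (2Nf)^b
2Nf = (sigma_a/sigma_f')^(1/b)
2Nf = (379/894)^(1/-0.054)
2Nf = 7976650
Nf = 3.9883e+06


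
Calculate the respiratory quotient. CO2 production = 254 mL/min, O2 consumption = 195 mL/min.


RQ = VCO2 / VO2
RQ = 254 / 195
RQ = 1.303


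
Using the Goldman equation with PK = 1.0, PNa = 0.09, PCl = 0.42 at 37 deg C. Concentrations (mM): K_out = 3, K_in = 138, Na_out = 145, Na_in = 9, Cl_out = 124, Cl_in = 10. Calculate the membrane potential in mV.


Vm = (RT/F)*ln((PK*Ko + PNa*Nao + PCl*Cli)/(PK*Ki + PNa*Nai + PCl*Clo))
Numer = 20.25, Denom = 190.89
Vm = -59.96 mV


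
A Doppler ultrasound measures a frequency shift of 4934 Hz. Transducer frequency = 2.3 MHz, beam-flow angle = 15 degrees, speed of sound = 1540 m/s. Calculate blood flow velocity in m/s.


v = fd * c / (2 * f0 * cos(theta))
v = 4934 * 1540 / (2 * 2.3000e+06 * cos(15))
v = 1.71 m/s


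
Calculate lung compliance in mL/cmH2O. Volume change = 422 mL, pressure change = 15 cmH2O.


C = dV / dP
C = 422 / 15
C = 28.13 mL/cmH2O


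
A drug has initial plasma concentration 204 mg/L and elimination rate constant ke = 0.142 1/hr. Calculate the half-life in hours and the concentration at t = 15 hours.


t_half = ln(2) / ke = 0.693147 / 0.142 = 4.881 hr
C(t) = C0 * exp(-ke*t) = 204 * exp(-0.142*15)
C(15) = 24.24 mg/L


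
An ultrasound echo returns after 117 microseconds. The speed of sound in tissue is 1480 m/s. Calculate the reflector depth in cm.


depth = c * t / 2
t = 117 us = 1.1700e-04 s
depth = 1480 * 1.1700e-04 / 2
depth = 0.08658 m = 8.658 cm


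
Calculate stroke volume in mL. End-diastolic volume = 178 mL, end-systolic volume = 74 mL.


SV = EDV - ESV
SV = 178 - 74
SV = 104 mL


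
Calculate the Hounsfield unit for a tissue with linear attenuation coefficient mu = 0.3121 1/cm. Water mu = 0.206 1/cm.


HU = ((mu_tissue - mu_water) / mu_water) * 1000
HU = ((0.3121 - 0.206) / 0.206) * 1000
HU = 515


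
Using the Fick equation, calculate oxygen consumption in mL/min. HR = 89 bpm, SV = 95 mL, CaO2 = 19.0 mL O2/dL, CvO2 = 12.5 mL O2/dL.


CO = HR*SV = 89*95/1000 = 8.455 L/min
a-v O2 diff = 19.0 - 12.5 = 6.5 mL/dL
VO2 = CO * (CaO2-CvO2) * 10 dL/L
VO2 = 8.455 * 6.5 * 10
VO2 = 549.6 mL/min


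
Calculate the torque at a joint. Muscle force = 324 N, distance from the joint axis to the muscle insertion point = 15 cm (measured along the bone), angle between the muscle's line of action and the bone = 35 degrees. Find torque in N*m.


Torque = F * d * sin(theta)   (moment arm = d*sin(theta))
d = 15 cm = 0.15 m
Torque = 324 * 0.15 * sin(35)
Torque = 27.88 N*m


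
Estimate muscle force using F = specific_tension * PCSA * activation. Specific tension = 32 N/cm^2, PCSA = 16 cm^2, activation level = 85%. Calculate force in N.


F = sigma * PCSA * activation
F = 32 * 16 * 0.85
F = 435.2 N


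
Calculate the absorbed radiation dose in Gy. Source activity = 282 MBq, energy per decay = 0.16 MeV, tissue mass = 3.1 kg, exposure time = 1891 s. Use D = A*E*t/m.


A = 282 MBq = 2.8200e+08 Bq
E = 0.16 MeV = 2.5632e-14 J
D = A*E*t/m = 2.8200e+08*2.5632e-14*1891/3.1
D = 0.004409 Gy


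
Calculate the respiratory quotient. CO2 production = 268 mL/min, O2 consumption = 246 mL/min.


RQ = VCO2 / VO2
RQ = 268 / 246
RQ = 1.089


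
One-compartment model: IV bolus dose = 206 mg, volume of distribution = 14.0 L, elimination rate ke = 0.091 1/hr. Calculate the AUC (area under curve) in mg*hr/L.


C0 = Dose/Vd = 206/14.0 = 14.7143 mg/L
AUC = C0/ke = 14.7143/0.091
AUC = 161.7 mg*hr/L


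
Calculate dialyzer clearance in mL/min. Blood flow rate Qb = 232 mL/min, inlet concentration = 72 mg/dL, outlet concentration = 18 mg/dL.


K = Qb * (Cb_in - Cb_out) / Cb_in
K = 232 * (72 - 18) / 72
K = 174 mL/min


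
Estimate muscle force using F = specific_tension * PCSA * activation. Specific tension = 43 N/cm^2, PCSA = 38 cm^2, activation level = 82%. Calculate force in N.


F = sigma * PCSA * activation
F = 43 * 38 * 0.82
F = 1340 N


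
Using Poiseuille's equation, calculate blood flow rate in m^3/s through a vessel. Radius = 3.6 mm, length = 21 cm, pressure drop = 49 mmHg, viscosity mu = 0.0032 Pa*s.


Q = pi*r^4*dP / (8*mu*L)
r = 0.0036 m, L = 0.21 m
dP = 49 mmHg = 6532.778 Pa
Q = 6.4121e-04 m^3/s


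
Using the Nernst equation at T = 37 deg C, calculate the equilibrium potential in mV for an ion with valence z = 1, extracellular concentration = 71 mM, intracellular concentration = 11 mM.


E = (RT/(zF)) * ln(C_out/C_in)
T = 37 + 273.15 = 310.15 K
E = (8.314 * 310.15 / (1 * 96485)) * ln(71/11)
E = 49.84 mV


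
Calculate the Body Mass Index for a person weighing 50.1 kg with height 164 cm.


BMI = weight / height^2
height = 164 cm = 1.64 m
BMI = 50.1 / 1.64^2
BMI = 18.63 kg/m^2


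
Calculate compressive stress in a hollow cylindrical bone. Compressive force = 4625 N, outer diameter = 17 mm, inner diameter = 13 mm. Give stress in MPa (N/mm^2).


A = pi*(r_o^2 - r_i^2)
r_o = 8.5 mm, r_i = 6.5 mm
A = 94.2478 mm^2
sigma = F/A = 4625 / 94.2478
sigma = 49.07 MPa


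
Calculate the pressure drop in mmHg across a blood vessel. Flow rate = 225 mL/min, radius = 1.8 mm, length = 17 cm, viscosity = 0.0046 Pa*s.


dP = 8*mu*L*Q / (pi*r^4)
Q = 225 mL/min = 3.75e-06 m^3/s
dP = 711.358 Pa = 711.358 / 133.322 mmHg = 5.336 mmHg


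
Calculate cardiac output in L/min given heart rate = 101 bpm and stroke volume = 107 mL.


CO = HR * SV
CO = 101 * 107 / 1000
CO = 10.81 L/min


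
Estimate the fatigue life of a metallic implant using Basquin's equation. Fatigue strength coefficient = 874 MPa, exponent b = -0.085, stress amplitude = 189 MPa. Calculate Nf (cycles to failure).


sigma_a = sigma_f' * (2Nf)^b
2Nf = (sigma_a/sigma_f')^(1/b)
2Nf = (189/874)^(1/-0.085)
2Nf = 66698071
Nf = 3.3349e+07


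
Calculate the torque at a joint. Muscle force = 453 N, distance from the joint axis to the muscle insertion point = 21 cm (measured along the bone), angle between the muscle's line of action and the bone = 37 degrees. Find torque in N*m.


Torque = F * d * sin(theta)   (moment arm = d*sin(theta))
d = 21 cm = 0.21 m
Torque = 453 * 0.21 * sin(37)
Torque = 57.25 N*m


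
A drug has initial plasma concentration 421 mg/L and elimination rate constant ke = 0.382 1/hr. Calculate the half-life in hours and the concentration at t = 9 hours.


t_half = ln(2) / ke = 0.693147 / 0.382 = 1.815 hr
C(t) = C0 * exp(-ke*t) = 421 * exp(-0.382*9)
C(9) = 13.53 mg/L


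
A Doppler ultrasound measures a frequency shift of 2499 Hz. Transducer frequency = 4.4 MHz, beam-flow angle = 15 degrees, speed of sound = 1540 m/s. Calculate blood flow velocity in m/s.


v = fd * c / (2 * f0 * cos(theta))
v = 2499 * 1540 / (2 * 4.4000e+06 * cos(15))
v = 0.4528 m/s


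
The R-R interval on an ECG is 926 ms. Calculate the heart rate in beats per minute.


HR = 60 / RR_interval(s)
RR = 926 ms = 0.926 s
HR = 60 / 0.926 = 64.79 bpm


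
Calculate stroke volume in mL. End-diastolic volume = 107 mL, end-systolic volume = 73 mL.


SV = EDV - ESV
SV = 107 - 73
SV = 34 mL


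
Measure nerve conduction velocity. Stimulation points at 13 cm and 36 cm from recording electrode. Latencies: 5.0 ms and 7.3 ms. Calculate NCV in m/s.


Distance = (36 - 13) / 100 = 0.23 m
dt = (7.3 - 5.0) / 1000 = 0.0023 s
NCV = dist / dt = 100 m/s


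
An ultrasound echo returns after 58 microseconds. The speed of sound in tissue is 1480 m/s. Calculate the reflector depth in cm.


depth = c * t / 2
t = 58 us = 5.8000e-05 s
depth = 1480 * 5.8000e-05 / 2
depth = 0.04292 m = 4.292 cm


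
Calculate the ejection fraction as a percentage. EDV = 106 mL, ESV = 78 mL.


SV = EDV - ESV = 106 - 78 = 28 mL
EF = SV/EDV * 100 = 28/106 * 100
EF = 26.42%


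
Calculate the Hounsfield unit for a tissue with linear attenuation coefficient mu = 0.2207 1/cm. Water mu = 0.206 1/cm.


HU = ((mu_tissue - mu_water) / mu_water) * 1000
HU = ((0.2207 - 0.206) / 0.206) * 1000
HU = 71.36


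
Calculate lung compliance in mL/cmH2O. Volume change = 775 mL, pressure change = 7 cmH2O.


C = dV / dP
C = 775 / 7
C = 110.7 mL/cmH2O


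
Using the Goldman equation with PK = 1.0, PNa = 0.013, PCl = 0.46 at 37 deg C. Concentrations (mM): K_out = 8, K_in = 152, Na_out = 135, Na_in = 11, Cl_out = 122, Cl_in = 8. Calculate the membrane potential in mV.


Vm = (RT/F)*ln((PK*Ko + PNa*Nao + PCl*Cli)/(PK*Ki + PNa*Nai + PCl*Clo))
Numer = 13.435, Denom = 208.263
Vm = -73.25 mV


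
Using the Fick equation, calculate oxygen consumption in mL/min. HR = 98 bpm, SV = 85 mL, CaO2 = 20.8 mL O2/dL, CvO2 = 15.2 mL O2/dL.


CO = HR*SV = 98*85/1000 = 8.33 L/min
a-v O2 diff = 20.8 - 15.2 = 5.6 mL/dL
VO2 = CO * (CaO2-CvO2) * 10 dL/L
VO2 = 8.33 * 5.6 * 10
VO2 = 466.5 mL/min


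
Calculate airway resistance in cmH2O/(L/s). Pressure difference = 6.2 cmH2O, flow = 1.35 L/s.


R = dP / flow
R = 6.2 / 1.35
R = 4.593 cmH2O/(L/s)


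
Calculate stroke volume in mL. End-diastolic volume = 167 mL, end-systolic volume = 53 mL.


SV = EDV - ESV
SV = 167 - 53
SV = 114 mL


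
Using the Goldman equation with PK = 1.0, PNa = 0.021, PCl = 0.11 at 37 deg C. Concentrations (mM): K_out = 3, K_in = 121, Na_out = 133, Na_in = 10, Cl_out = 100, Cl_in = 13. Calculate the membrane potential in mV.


Vm = (RT/F)*ln((PK*Ko + PNa*Nao + PCl*Cli)/(PK*Ki + PNa*Nai + PCl*Clo))
Numer = 7.223, Denom = 132.21
Vm = -77.69 mV


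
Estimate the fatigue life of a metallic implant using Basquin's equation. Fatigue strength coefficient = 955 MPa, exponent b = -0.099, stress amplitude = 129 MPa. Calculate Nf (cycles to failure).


sigma_a = sigma_f' * (2Nf)^b
2Nf = (sigma_a/sigma_f')^(1/b)
2Nf = (129/955)^(1/-0.099)
2Nf = 6.0527979e+08
Nf = 3.0264e+08


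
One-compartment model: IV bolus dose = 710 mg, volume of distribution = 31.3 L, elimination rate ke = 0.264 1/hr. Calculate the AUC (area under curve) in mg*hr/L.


C0 = Dose/Vd = 710/31.3 = 22.6837 mg/L
AUC = C0/ke = 22.6837/0.264
AUC = 85.92 mg*hr/L


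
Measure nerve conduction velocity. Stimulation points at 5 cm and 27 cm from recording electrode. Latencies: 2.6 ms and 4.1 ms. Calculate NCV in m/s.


Distance = (27 - 5) / 100 = 0.22 m
dt = (4.1 - 2.6) / 1000 = 0.0015 s
NCV = dist / dt = 146.7 m/s


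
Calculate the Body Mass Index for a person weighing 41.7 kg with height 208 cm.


BMI = weight / height^2
height = 208 cm = 2.08 m
BMI = 41.7 / 2.08^2
BMI = 9.638 kg/m^2


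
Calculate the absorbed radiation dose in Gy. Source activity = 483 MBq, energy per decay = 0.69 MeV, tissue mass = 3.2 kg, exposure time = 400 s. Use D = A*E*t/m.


A = 483 MBq = 4.8300e+08 Bq
E = 0.69 MeV = 1.10538e-13 J
D = A*E*t/m = 4.8300e+08*1.10538e-13*400/3.2
D = 0.006674 Gy


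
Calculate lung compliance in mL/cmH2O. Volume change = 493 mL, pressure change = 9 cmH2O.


C = dV / dP
C = 493 / 9
C = 54.78 mL/cmH2O


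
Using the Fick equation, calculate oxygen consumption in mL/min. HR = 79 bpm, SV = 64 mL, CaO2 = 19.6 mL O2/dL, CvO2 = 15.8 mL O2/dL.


CO = HR*SV = 79*64/1000 = 5.056 L/min
a-v O2 diff = 19.6 - 15.8 = 3.8 mL/dL
VO2 = CO * (CaO2-CvO2) * 10 dL/L
VO2 = 5.056 * 3.8 * 10
VO2 = 192.1 mL/min


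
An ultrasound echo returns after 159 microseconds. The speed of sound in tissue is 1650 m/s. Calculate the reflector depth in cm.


depth = c * t / 2
t = 159 us = 1.5900e-04 s
depth = 1650 * 1.5900e-04 / 2
depth = 0.131175 m = 13.1175 cm


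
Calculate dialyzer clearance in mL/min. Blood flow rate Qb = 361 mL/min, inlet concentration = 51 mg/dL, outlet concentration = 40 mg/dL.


K = Qb * (Cb_in - Cb_out) / Cb_in
K = 361 * (51 - 40) / 51
K = 77.86 mL/min


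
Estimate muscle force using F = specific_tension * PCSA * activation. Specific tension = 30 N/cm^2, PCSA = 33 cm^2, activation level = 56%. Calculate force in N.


F = sigma * PCSA * activation
F = 30 * 33 * 0.56
F = 554.4 N


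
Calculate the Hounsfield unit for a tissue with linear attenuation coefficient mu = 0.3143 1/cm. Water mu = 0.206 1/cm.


HU = ((mu_tissue - mu_water) / mu_water) * 1000
HU = ((0.3143 - 0.206) / 0.206) * 1000
HU = 525.7


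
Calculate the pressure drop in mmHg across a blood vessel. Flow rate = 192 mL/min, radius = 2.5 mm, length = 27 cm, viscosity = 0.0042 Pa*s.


dP = 8*mu*L*Q / (pi*r^4)
Q = 192 mL/min = 3.2e-06 m^3/s
dP = 236.561 Pa = 236.561 / 133.322 mmHg = 1.774 mmHg


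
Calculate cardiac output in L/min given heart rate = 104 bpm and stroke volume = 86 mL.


CO = HR * SV
CO = 104 * 86 / 1000
CO = 8.944 L/min


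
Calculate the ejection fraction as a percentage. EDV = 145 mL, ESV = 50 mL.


SV = EDV - ESV = 145 - 50 = 95 mL
EF = SV/EDV * 100 = 95/145 * 100
EF = 65.52%


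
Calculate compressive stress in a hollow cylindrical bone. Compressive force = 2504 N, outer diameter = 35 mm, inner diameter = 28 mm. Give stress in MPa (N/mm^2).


A = pi*(r_o^2 - r_i^2)
r_o = 17.5 mm, r_i = 14 mm
A = 346.361 mm^2
sigma = F/A = 2504 / 346.361
sigma = 7.229 MPa


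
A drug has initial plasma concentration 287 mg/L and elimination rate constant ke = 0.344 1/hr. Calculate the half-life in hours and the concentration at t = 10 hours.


t_half = ln(2) / ke = 0.693147 / 0.344 = 2.015 hr
C(t) = C0 * exp(-ke*t) = 287 * exp(-0.344*10)
C(10) = 9.203 mg/L


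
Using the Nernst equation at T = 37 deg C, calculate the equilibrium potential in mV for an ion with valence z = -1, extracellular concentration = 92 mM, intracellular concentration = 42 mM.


E = (RT/(zF)) * ln(C_out/C_in)
T = 37 + 273.15 = 310.15 K
E = (8.314 * 310.15 / (-1 * 96485)) * ln(92/42)
E = -20.96 mV


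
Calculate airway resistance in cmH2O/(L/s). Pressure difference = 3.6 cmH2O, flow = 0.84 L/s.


R = dP / flow
R = 3.6 / 0.84
R = 4.286 cmH2O/(L/s)


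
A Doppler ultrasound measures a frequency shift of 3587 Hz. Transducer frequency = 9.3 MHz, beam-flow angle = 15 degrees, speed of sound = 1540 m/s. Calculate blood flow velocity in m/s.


v = fd * c / (2 * f0 * cos(theta))
v = 3587 * 1540 / (2 * 9.3000e+06 * cos(15))
v = 0.3075 m/s


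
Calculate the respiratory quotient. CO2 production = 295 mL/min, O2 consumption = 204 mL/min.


RQ = VCO2 / VO2
RQ = 295 / 204
RQ = 1.446


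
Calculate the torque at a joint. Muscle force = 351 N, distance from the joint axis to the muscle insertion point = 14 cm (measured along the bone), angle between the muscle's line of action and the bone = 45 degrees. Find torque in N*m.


Torque = F * d * sin(theta)   (moment arm = d*sin(theta))
d = 14 cm = 0.14 m
Torque = 351 * 0.14 * sin(45)
Torque = 34.75 N*m


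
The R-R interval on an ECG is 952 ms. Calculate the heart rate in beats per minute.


HR = 60 / RR_interval(s)
RR = 952 ms = 0.952 s
HR = 60 / 0.952 = 63.03 bpm


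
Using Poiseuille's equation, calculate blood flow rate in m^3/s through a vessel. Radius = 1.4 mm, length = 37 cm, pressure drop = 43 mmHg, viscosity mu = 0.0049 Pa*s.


Q = pi*r^4*dP / (8*mu*L)
r = 0.0014 m, L = 0.37 m
dP = 43 mmHg = 5732.846 Pa
Q = 4.7703e-06 m^3/s


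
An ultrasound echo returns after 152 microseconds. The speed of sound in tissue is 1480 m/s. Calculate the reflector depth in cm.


depth = c * t / 2
t = 152 us = 1.5200e-04 s
depth = 1480 * 1.5200e-04 / 2
depth = 0.11248 m = 11.248 cm


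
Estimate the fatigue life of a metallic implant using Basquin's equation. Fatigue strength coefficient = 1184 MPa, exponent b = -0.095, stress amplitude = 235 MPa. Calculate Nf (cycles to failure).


sigma_a = sigma_f' * (2Nf)^b
2Nf = (sigma_a/sigma_f')^(1/b)
2Nf = (235/1184)^(1/-0.095)
2Nf = 24686611
Nf = 1.2343e+07


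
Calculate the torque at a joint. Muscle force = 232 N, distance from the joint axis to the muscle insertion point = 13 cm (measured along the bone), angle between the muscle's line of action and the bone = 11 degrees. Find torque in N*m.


Torque = F * d * sin(theta)   (moment arm = d*sin(theta))
d = 13 cm = 0.13 m
Torque = 232 * 0.13 * sin(11)
Torque = 5.755 N*m


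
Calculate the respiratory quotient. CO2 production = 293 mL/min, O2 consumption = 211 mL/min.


RQ = VCO2 / VO2
RQ = 293 / 211
RQ = 1.389


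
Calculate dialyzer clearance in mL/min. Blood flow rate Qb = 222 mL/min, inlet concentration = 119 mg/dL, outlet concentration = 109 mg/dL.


K = Qb * (Cb_in - Cb_out) / Cb_in
K = 222 * (119 - 109) / 119
K = 18.66 mL/min


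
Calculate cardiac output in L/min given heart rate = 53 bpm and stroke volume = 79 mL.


CO = HR * SV
CO = 53 * 79 / 1000
CO = 4.187 L/min


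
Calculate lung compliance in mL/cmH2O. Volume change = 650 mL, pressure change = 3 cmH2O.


C = dV / dP
C = 650 / 3
C = 216.7 mL/cmH2O


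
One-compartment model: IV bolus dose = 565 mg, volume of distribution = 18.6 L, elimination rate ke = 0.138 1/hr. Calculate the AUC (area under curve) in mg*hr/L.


C0 = Dose/Vd = 565/18.6 = 30.3763 mg/L
AUC = C0/ke = 30.3763/0.138
AUC = 220.1 mg*hr/L


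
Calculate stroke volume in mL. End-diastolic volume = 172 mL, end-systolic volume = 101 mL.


SV = EDV - ESV
SV = 172 - 101
SV = 71 mL


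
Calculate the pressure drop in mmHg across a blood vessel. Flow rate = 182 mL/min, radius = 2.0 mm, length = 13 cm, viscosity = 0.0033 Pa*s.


dP = 8*mu*L*Q / (pi*r^4)
Q = 182 mL/min = 3.03333e-06 m^3/s
dP = 207.108 Pa = 207.108 / 133.322 mmHg = 1.553 mmHg


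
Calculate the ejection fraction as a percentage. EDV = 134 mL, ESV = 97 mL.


SV = EDV - ESV = 134 - 97 = 37 mL
EF = SV/EDV * 100 = 37/134 * 100
EF = 27.61%


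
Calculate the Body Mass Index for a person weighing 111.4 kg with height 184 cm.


BMI = weight / height^2
height = 184 cm = 1.84 m
BMI = 111.4 / 1.84^2
BMI = 32.9 kg/m^2


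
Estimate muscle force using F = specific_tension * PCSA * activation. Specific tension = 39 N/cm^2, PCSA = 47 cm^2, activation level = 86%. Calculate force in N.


F = sigma * PCSA * activation
F = 39 * 47 * 0.86
F = 1576 N


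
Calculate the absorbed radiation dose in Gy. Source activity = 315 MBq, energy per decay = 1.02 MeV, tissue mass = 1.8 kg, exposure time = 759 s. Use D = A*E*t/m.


A = 315 MBq = 3.1500e+08 Bq
E = 1.02 MeV = 1.63404e-13 J
D = A*E*t/m = 3.1500e+08*1.63404e-13*759/1.8
D = 0.0217 Gy


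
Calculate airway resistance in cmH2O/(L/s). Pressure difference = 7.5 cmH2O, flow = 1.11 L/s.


R = dP / flow
R = 7.5 / 1.11
R = 6.757 cmH2O/(L/s)


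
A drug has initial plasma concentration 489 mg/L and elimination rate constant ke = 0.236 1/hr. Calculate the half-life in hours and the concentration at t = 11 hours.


t_half = ln(2) / ke = 0.693147 / 0.236 = 2.937 hr
C(t) = C0 * exp(-ke*t) = 489 * exp(-0.236*11)
C(11) = 36.47 mg/L
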